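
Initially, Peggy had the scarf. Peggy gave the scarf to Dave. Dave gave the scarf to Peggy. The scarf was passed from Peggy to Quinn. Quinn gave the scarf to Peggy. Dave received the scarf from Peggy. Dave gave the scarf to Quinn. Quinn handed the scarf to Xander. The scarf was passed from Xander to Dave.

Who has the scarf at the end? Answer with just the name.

Answer: Dave

Derivation:
Tracking the scarf through each event:
Start: Peggy has the scarf.
After event 1: Dave has the scarf.
After event 2: Peggy has the scarf.
After event 3: Quinn has the scarf.
After event 4: Peggy has the scarf.
After event 5: Dave has the scarf.
After event 6: Quinn has the scarf.
After event 7: Xander has the scarf.
After event 8: Dave has the scarf.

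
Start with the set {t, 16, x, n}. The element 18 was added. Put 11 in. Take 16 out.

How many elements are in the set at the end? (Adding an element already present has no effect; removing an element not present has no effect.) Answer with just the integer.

Tracking the set through each operation:
Start: {16, n, t, x}
Event 1 (add 18): added. Set: {16, 18, n, t, x}
Event 2 (add 11): added. Set: {11, 16, 18, n, t, x}
Event 3 (remove 16): removed. Set: {11, 18, n, t, x}

Final set: {11, 18, n, t, x} (size 5)

Answer: 5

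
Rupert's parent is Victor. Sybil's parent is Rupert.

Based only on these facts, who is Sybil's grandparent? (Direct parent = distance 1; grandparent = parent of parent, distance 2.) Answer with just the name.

Answer: Victor

Derivation:
Reconstructing the parent chain from the given facts:
  Victor -> Rupert -> Sybil
(each arrow means 'parent of the next')
Positions in the chain (0 = top):
  position of Victor: 0
  position of Rupert: 1
  position of Sybil: 2

Sybil is at position 2; the grandparent is 2 steps up the chain, i.e. position 0: Victor.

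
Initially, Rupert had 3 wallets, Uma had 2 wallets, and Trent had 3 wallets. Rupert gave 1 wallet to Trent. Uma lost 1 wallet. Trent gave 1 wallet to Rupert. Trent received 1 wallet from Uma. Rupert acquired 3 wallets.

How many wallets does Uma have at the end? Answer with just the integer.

Answer: 0

Derivation:
Tracking counts step by step:
Start: Rupert=3, Uma=2, Trent=3
Event 1 (Rupert -> Trent, 1): Rupert: 3 -> 2, Trent: 3 -> 4. State: Rupert=2, Uma=2, Trent=4
Event 2 (Uma -1): Uma: 2 -> 1. State: Rupert=2, Uma=1, Trent=4
Event 3 (Trent -> Rupert, 1): Trent: 4 -> 3, Rupert: 2 -> 3. State: Rupert=3, Uma=1, Trent=3
Event 4 (Uma -> Trent, 1): Uma: 1 -> 0, Trent: 3 -> 4. State: Rupert=3, Uma=0, Trent=4
Event 5 (Rupert +3): Rupert: 3 -> 6. State: Rupert=6, Uma=0, Trent=4

Uma's final count: 0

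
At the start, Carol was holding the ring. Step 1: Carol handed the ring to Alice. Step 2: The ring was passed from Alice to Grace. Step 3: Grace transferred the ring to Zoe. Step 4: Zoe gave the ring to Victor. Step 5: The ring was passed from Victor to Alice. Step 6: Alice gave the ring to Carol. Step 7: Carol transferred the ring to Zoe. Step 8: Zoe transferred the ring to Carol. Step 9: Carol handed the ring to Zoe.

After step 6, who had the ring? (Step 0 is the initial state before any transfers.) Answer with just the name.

Answer: Carol

Derivation:
Tracking the ring holder through step 6:
After step 0 (start): Carol
After step 1: Alice
After step 2: Grace
After step 3: Zoe
After step 4: Victor
After step 5: Alice
After step 6: Carol

At step 6, the holder is Carol.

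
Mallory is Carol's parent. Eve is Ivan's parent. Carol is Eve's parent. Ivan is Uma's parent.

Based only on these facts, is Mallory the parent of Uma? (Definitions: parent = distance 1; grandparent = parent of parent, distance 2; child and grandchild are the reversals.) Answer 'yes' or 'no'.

Reconstructing the parent chain from the given facts:
  Mallory -> Carol -> Eve -> Ivan -> Uma
(each arrow means 'parent of the next')
Positions in the chain (0 = top):
  position of Mallory: 0
  position of Carol: 1
  position of Eve: 2
  position of Ivan: 3
  position of Uma: 4

Mallory is at position 0, Uma is at position 4; signed distance (j - i) = 4.
'parent' requires j - i = 1. Actual distance is 4, so the relation does NOT hold.

Answer: no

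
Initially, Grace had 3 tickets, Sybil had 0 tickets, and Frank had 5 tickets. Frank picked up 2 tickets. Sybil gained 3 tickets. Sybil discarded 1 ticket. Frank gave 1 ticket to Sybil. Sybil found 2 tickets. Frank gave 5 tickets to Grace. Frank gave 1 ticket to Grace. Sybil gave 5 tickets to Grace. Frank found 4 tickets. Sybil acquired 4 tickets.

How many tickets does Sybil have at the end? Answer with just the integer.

Answer: 4

Derivation:
Tracking counts step by step:
Start: Grace=3, Sybil=0, Frank=5
Event 1 (Frank +2): Frank: 5 -> 7. State: Grace=3, Sybil=0, Frank=7
Event 2 (Sybil +3): Sybil: 0 -> 3. State: Grace=3, Sybil=3, Frank=7
Event 3 (Sybil -1): Sybil: 3 -> 2. State: Grace=3, Sybil=2, Frank=7
Event 4 (Frank -> Sybil, 1): Frank: 7 -> 6, Sybil: 2 -> 3. State: Grace=3, Sybil=3, Frank=6
Event 5 (Sybil +2): Sybil: 3 -> 5. State: Grace=3, Sybil=5, Frank=6
Event 6 (Frank -> Grace, 5): Frank: 6 -> 1, Grace: 3 -> 8. State: Grace=8, Sybil=5, Frank=1
Event 7 (Frank -> Grace, 1): Frank: 1 -> 0, Grace: 8 -> 9. State: Grace=9, Sybil=5, Frank=0
Event 8 (Sybil -> Grace, 5): Sybil: 5 -> 0, Grace: 9 -> 14. State: Grace=14, Sybil=0, Frank=0
Event 9 (Frank +4): Frank: 0 -> 4. State: Grace=14, Sybil=0, Frank=4
Event 10 (Sybil +4): Sybil: 0 -> 4. State: Grace=14, Sybil=4, Frank=4

Sybil's final count: 4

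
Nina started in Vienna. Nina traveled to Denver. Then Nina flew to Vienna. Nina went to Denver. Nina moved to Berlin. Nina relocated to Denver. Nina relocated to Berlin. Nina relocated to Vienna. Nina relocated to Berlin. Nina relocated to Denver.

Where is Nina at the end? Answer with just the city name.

Tracking Nina's location:
Start: Nina is in Vienna.
After move 1: Vienna -> Denver. Nina is in Denver.
After move 2: Denver -> Vienna. Nina is in Vienna.
After move 3: Vienna -> Denver. Nina is in Denver.
After move 4: Denver -> Berlin. Nina is in Berlin.
After move 5: Berlin -> Denver. Nina is in Denver.
After move 6: Denver -> Berlin. Nina is in Berlin.
After move 7: Berlin -> Vienna. Nina is in Vienna.
After move 8: Vienna -> Berlin. Nina is in Berlin.
After move 9: Berlin -> Denver. Nina is in Denver.

Answer: Denver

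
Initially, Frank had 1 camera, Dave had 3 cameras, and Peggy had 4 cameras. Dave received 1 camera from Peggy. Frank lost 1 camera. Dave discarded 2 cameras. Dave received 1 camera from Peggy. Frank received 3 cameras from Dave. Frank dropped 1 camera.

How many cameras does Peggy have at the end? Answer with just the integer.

Answer: 2

Derivation:
Tracking counts step by step:
Start: Frank=1, Dave=3, Peggy=4
Event 1 (Peggy -> Dave, 1): Peggy: 4 -> 3, Dave: 3 -> 4. State: Frank=1, Dave=4, Peggy=3
Event 2 (Frank -1): Frank: 1 -> 0. State: Frank=0, Dave=4, Peggy=3
Event 3 (Dave -2): Dave: 4 -> 2. State: Frank=0, Dave=2, Peggy=3
Event 4 (Peggy -> Dave, 1): Peggy: 3 -> 2, Dave: 2 -> 3. State: Frank=0, Dave=3, Peggy=2
Event 5 (Dave -> Frank, 3): Dave: 3 -> 0, Frank: 0 -> 3. State: Frank=3, Dave=0, Peggy=2
Event 6 (Frank -1): Frank: 3 -> 2. State: Frank=2, Dave=0, Peggy=2

Peggy's final count: 2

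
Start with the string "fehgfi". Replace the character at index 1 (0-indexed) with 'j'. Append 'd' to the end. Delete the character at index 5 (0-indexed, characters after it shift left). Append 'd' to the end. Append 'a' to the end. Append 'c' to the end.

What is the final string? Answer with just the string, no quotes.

Answer: fjhgfddac

Derivation:
Applying each edit step by step:
Start: "fehgfi"
Op 1 (replace idx 1: 'e' -> 'j'): "fehgfi" -> "fjhgfi"
Op 2 (append 'd'): "fjhgfi" -> "fjhgfid"
Op 3 (delete idx 5 = 'i'): "fjhgfid" -> "fjhgfd"
Op 4 (append 'd'): "fjhgfd" -> "fjhgfdd"
Op 5 (append 'a'): "fjhgfdd" -> "fjhgfdda"
Op 6 (append 'c'): "fjhgfdda" -> "fjhgfddac"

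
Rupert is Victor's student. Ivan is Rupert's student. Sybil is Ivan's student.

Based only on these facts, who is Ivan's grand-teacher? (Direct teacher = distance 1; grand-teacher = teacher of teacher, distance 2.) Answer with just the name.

Answer: Victor

Derivation:
Reconstructing the teacher chain from the given facts:
  Victor -> Rupert -> Ivan -> Sybil
(each arrow means 'teacher of the next')
Positions in the chain (0 = top):
  position of Victor: 0
  position of Rupert: 1
  position of Ivan: 2
  position of Sybil: 3

Ivan is at position 2; the grand-teacher is 2 steps up the chain, i.e. position 0: Victor.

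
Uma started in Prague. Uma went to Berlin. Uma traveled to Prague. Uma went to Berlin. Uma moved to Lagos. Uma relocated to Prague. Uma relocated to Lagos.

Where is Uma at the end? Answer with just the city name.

Tracking Uma's location:
Start: Uma is in Prague.
After move 1: Prague -> Berlin. Uma is in Berlin.
After move 2: Berlin -> Prague. Uma is in Prague.
After move 3: Prague -> Berlin. Uma is in Berlin.
After move 4: Berlin -> Lagos. Uma is in Lagos.
After move 5: Lagos -> Prague. Uma is in Prague.
After move 6: Prague -> Lagos. Uma is in Lagos.

Answer: Lagos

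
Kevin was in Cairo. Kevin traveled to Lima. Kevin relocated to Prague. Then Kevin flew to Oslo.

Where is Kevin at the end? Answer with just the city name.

Answer: Oslo

Derivation:
Tracking Kevin's location:
Start: Kevin is in Cairo.
After move 1: Cairo -> Lima. Kevin is in Lima.
After move 2: Lima -> Prague. Kevin is in Prague.
After move 3: Prague -> Oslo. Kevin is in Oslo.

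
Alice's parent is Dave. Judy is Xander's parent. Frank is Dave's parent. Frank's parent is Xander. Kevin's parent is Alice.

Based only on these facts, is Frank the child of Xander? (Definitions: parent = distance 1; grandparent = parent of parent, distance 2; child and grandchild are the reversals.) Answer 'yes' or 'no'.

Answer: yes

Derivation:
Reconstructing the parent chain from the given facts:
  Judy -> Xander -> Frank -> Dave -> Alice -> Kevin
(each arrow means 'parent of the next')
Positions in the chain (0 = top):
  position of Judy: 0
  position of Xander: 1
  position of Frank: 2
  position of Dave: 3
  position of Alice: 4
  position of Kevin: 5

Frank is at position 2, Xander is at position 1; signed distance (j - i) = -1.
'child' requires j - i = -1. Actual distance is -1, so the relation HOLDS.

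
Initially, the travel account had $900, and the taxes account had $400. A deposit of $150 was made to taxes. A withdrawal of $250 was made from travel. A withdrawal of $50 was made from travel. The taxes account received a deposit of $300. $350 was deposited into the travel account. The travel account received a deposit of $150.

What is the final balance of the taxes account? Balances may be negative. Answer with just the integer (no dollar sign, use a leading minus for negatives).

Tracking account balances step by step:
Start: travel=900, taxes=400
Event 1 (deposit 150 to taxes): taxes: 400 + 150 = 550. Balances: travel=900, taxes=550
Event 2 (withdraw 250 from travel): travel: 900 - 250 = 650. Balances: travel=650, taxes=550
Event 3 (withdraw 50 from travel): travel: 650 - 50 = 600. Balances: travel=600, taxes=550
Event 4 (deposit 300 to taxes): taxes: 550 + 300 = 850. Balances: travel=600, taxes=850
Event 5 (deposit 350 to travel): travel: 600 + 350 = 950. Balances: travel=950, taxes=850
Event 6 (deposit 150 to travel): travel: 950 + 150 = 1100. Balances: travel=1100, taxes=850

Final balance of taxes: 850

Answer: 850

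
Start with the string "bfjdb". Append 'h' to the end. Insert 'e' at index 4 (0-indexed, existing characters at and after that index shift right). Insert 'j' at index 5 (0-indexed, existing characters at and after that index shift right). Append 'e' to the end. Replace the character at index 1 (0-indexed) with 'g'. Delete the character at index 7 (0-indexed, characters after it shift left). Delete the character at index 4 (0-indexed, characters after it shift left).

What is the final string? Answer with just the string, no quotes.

Answer: bgjdjbe

Derivation:
Applying each edit step by step:
Start: "bfjdb"
Op 1 (append 'h'): "bfjdb" -> "bfjdbh"
Op 2 (insert 'e' at idx 4): "bfjdbh" -> "bfjdebh"
Op 3 (insert 'j' at idx 5): "bfjdebh" -> "bfjdejbh"
Op 4 (append 'e'): "bfjdejbh" -> "bfjdejbhe"
Op 5 (replace idx 1: 'f' -> 'g'): "bfjdejbhe" -> "bgjdejbhe"
Op 6 (delete idx 7 = 'h'): "bgjdejbhe" -> "bgjdejbe"
Op 7 (delete idx 4 = 'e'): "bgjdejbe" -> "bgjdjbe"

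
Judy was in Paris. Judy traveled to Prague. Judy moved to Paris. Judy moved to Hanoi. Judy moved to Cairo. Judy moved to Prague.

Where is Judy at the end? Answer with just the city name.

Tracking Judy's location:
Start: Judy is in Paris.
After move 1: Paris -> Prague. Judy is in Prague.
After move 2: Prague -> Paris. Judy is in Paris.
After move 3: Paris -> Hanoi. Judy is in Hanoi.
After move 4: Hanoi -> Cairo. Judy is in Cairo.
After move 5: Cairo -> Prague. Judy is in Prague.

Answer: Prague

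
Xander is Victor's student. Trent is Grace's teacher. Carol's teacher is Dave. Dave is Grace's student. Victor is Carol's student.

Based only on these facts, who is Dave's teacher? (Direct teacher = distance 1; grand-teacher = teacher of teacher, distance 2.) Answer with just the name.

Answer: Grace

Derivation:
Reconstructing the teacher chain from the given facts:
  Trent -> Grace -> Dave -> Carol -> Victor -> Xander
(each arrow means 'teacher of the next')
Positions in the chain (0 = top):
  position of Trent: 0
  position of Grace: 1
  position of Dave: 2
  position of Carol: 3
  position of Victor: 4
  position of Xander: 5

Dave is at position 2; the teacher is 1 step up the chain, i.e. position 1: Grace.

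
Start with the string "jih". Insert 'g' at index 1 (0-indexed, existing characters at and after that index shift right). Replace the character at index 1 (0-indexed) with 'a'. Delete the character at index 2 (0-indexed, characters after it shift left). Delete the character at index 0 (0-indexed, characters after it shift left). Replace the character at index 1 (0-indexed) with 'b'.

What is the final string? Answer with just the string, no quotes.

Applying each edit step by step:
Start: "jih"
Op 1 (insert 'g' at idx 1): "jih" -> "jgih"
Op 2 (replace idx 1: 'g' -> 'a'): "jgih" -> "jaih"
Op 3 (delete idx 2 = 'i'): "jaih" -> "jah"
Op 4 (delete idx 0 = 'j'): "jah" -> "ah"
Op 5 (replace idx 1: 'h' -> 'b'): "ah" -> "ab"

Answer: ab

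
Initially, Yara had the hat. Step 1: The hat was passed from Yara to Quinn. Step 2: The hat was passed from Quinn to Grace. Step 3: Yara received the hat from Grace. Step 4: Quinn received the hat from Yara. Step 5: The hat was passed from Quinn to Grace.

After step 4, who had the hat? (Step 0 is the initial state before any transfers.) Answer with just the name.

Answer: Quinn

Derivation:
Tracking the hat holder through step 4:
After step 0 (start): Yara
After step 1: Quinn
After step 2: Grace
After step 3: Yara
After step 4: Quinn

At step 4, the holder is Quinn.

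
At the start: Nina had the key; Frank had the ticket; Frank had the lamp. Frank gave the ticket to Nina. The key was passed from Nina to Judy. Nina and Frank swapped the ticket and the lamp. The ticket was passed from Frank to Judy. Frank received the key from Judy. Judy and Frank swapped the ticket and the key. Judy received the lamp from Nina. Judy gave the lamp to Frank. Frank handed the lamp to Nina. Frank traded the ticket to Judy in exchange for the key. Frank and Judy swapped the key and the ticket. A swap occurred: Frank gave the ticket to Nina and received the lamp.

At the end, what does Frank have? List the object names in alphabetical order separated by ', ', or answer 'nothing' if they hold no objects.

Tracking all object holders:
Start: key:Nina, ticket:Frank, lamp:Frank
Event 1 (give ticket: Frank -> Nina). State: key:Nina, ticket:Nina, lamp:Frank
Event 2 (give key: Nina -> Judy). State: key:Judy, ticket:Nina, lamp:Frank
Event 3 (swap ticket<->lamp: now ticket:Frank, lamp:Nina). State: key:Judy, ticket:Frank, lamp:Nina
Event 4 (give ticket: Frank -> Judy). State: key:Judy, ticket:Judy, lamp:Nina
Event 5 (give key: Judy -> Frank). State: key:Frank, ticket:Judy, lamp:Nina
Event 6 (swap ticket<->key: now ticket:Frank, key:Judy). State: key:Judy, ticket:Frank, lamp:Nina
Event 7 (give lamp: Nina -> Judy). State: key:Judy, ticket:Frank, lamp:Judy
Event 8 (give lamp: Judy -> Frank). State: key:Judy, ticket:Frank, lamp:Frank
Event 9 (give lamp: Frank -> Nina). State: key:Judy, ticket:Frank, lamp:Nina
Event 10 (swap ticket<->key: now ticket:Judy, key:Frank). State: key:Frank, ticket:Judy, lamp:Nina
Event 11 (swap key<->ticket: now key:Judy, ticket:Frank). State: key:Judy, ticket:Frank, lamp:Nina
Event 12 (swap ticket<->lamp: now ticket:Nina, lamp:Frank). State: key:Judy, ticket:Nina, lamp:Frank

Final state: key:Judy, ticket:Nina, lamp:Frank
Frank holds: lamp.

Answer: lamp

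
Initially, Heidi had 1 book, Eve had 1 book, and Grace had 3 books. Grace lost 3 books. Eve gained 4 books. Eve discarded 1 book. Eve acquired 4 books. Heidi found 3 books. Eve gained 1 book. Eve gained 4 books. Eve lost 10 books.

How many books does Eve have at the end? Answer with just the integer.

Answer: 3

Derivation:
Tracking counts step by step:
Start: Heidi=1, Eve=1, Grace=3
Event 1 (Grace -3): Grace: 3 -> 0. State: Heidi=1, Eve=1, Grace=0
Event 2 (Eve +4): Eve: 1 -> 5. State: Heidi=1, Eve=5, Grace=0
Event 3 (Eve -1): Eve: 5 -> 4. State: Heidi=1, Eve=4, Grace=0
Event 4 (Eve +4): Eve: 4 -> 8. State: Heidi=1, Eve=8, Grace=0
Event 5 (Heidi +3): Heidi: 1 -> 4. State: Heidi=4, Eve=8, Grace=0
Event 6 (Eve +1): Eve: 8 -> 9. State: Heidi=4, Eve=9, Grace=0
Event 7 (Eve +4): Eve: 9 -> 13. State: Heidi=4, Eve=13, Grace=0
Event 8 (Eve -10): Eve: 13 -> 3. State: Heidi=4, Eve=3, Grace=0

Eve's final count: 3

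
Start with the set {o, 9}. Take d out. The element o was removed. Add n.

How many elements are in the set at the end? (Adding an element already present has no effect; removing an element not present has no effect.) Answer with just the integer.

Tracking the set through each operation:
Start: {9, o}
Event 1 (remove d): not present, no change. Set: {9, o}
Event 2 (remove o): removed. Set: {9}
Event 3 (add n): added. Set: {9, n}

Final set: {9, n} (size 2)

Answer: 2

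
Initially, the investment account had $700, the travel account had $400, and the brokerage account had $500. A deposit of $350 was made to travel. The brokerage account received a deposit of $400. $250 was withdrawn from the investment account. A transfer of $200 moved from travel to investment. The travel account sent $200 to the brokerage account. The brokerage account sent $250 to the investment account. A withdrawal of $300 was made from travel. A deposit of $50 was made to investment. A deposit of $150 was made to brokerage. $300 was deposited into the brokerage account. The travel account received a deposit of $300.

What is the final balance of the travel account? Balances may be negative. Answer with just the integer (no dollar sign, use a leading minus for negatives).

Tracking account balances step by step:
Start: investment=700, travel=400, brokerage=500
Event 1 (deposit 350 to travel): travel: 400 + 350 = 750. Balances: investment=700, travel=750, brokerage=500
Event 2 (deposit 400 to brokerage): brokerage: 500 + 400 = 900. Balances: investment=700, travel=750, brokerage=900
Event 3 (withdraw 250 from investment): investment: 700 - 250 = 450. Balances: investment=450, travel=750, brokerage=900
Event 4 (transfer 200 travel -> investment): travel: 750 - 200 = 550, investment: 450 + 200 = 650. Balances: investment=650, travel=550, brokerage=900
Event 5 (transfer 200 travel -> brokerage): travel: 550 - 200 = 350, brokerage: 900 + 200 = 1100. Balances: investment=650, travel=350, brokerage=1100
Event 6 (transfer 250 brokerage -> investment): brokerage: 1100 - 250 = 850, investment: 650 + 250 = 900. Balances: investment=900, travel=350, brokerage=850
Event 7 (withdraw 300 from travel): travel: 350 - 300 = 50. Balances: investment=900, travel=50, brokerage=850
Event 8 (deposit 50 to investment): investment: 900 + 50 = 950. Balances: investment=950, travel=50, brokerage=850
Event 9 (deposit 150 to brokerage): brokerage: 850 + 150 = 1000. Balances: investment=950, travel=50, brokerage=1000
Event 10 (deposit 300 to brokerage): brokerage: 1000 + 300 = 1300. Balances: investment=950, travel=50, brokerage=1300
Event 11 (deposit 300 to travel): travel: 50 + 300 = 350. Balances: investment=950, travel=350, brokerage=1300

Final balance of travel: 350

Answer: 350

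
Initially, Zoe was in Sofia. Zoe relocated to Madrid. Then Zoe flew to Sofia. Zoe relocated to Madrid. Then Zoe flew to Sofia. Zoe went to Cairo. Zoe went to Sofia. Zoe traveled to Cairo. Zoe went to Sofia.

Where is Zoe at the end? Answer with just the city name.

Answer: Sofia

Derivation:
Tracking Zoe's location:
Start: Zoe is in Sofia.
After move 1: Sofia -> Madrid. Zoe is in Madrid.
After move 2: Madrid -> Sofia. Zoe is in Sofia.
After move 3: Sofia -> Madrid. Zoe is in Madrid.
After move 4: Madrid -> Sofia. Zoe is in Sofia.
After move 5: Sofia -> Cairo. Zoe is in Cairo.
After move 6: Cairo -> Sofia. Zoe is in Sofia.
After move 7: Sofia -> Cairo. Zoe is in Cairo.
After move 8: Cairo -> Sofia. Zoe is in Sofia.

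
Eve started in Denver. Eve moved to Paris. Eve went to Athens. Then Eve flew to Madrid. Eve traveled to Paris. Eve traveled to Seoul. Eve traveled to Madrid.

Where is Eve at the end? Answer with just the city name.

Tracking Eve's location:
Start: Eve is in Denver.
After move 1: Denver -> Paris. Eve is in Paris.
After move 2: Paris -> Athens. Eve is in Athens.
After move 3: Athens -> Madrid. Eve is in Madrid.
After move 4: Madrid -> Paris. Eve is in Paris.
After move 5: Paris -> Seoul. Eve is in Seoul.
After move 6: Seoul -> Madrid. Eve is in Madrid.

Answer: Madrid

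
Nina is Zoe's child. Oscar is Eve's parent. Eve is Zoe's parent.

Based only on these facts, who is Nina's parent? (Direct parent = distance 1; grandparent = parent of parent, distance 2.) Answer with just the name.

Answer: Zoe

Derivation:
Reconstructing the parent chain from the given facts:
  Oscar -> Eve -> Zoe -> Nina
(each arrow means 'parent of the next')
Positions in the chain (0 = top):
  position of Oscar: 0
  position of Eve: 1
  position of Zoe: 2
  position of Nina: 3

Nina is at position 3; the parent is 1 step up the chain, i.e. position 2: Zoe.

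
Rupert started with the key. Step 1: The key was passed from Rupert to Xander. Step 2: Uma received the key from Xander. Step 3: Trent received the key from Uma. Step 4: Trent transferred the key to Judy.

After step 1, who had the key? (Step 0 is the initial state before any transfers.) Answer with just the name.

Tracking the key holder through step 1:
After step 0 (start): Rupert
After step 1: Xander

At step 1, the holder is Xander.

Answer: Xander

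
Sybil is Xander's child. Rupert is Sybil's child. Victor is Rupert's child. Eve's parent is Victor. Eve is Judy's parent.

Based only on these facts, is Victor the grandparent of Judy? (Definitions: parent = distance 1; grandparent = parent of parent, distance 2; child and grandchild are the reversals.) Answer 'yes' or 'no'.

Answer: yes

Derivation:
Reconstructing the parent chain from the given facts:
  Xander -> Sybil -> Rupert -> Victor -> Eve -> Judy
(each arrow means 'parent of the next')
Positions in the chain (0 = top):
  position of Xander: 0
  position of Sybil: 1
  position of Rupert: 2
  position of Victor: 3
  position of Eve: 4
  position of Judy: 5

Victor is at position 3, Judy is at position 5; signed distance (j - i) = 2.
'grandparent' requires j - i = 2. Actual distance is 2, so the relation HOLDS.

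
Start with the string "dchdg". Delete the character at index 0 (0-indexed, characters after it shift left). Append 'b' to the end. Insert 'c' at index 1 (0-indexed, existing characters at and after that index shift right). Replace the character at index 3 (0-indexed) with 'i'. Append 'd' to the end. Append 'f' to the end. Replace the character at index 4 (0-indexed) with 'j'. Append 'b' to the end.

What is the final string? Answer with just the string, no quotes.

Applying each edit step by step:
Start: "dchdg"
Op 1 (delete idx 0 = 'd'): "dchdg" -> "chdg"
Op 2 (append 'b'): "chdg" -> "chdgb"
Op 3 (insert 'c' at idx 1): "chdgb" -> "cchdgb"
Op 4 (replace idx 3: 'd' -> 'i'): "cchdgb" -> "cchigb"
Op 5 (append 'd'): "cchigb" -> "cchigbd"
Op 6 (append 'f'): "cchigbd" -> "cchigbdf"
Op 7 (replace idx 4: 'g' -> 'j'): "cchigbdf" -> "cchijbdf"
Op 8 (append 'b'): "cchijbdf" -> "cchijbdfb"

Answer: cchijbdfb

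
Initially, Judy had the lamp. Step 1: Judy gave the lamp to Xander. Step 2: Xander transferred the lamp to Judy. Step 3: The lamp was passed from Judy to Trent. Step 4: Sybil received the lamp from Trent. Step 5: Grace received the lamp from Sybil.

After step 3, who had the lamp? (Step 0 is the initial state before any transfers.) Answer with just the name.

Answer: Trent

Derivation:
Tracking the lamp holder through step 3:
After step 0 (start): Judy
After step 1: Xander
After step 2: Judy
After step 3: Trent

At step 3, the holder is Trent.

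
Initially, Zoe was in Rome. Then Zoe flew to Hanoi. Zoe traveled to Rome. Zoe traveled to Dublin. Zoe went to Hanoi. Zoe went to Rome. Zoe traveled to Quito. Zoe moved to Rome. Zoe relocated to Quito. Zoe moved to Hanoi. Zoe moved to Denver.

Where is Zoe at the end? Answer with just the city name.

Answer: Denver

Derivation:
Tracking Zoe's location:
Start: Zoe is in Rome.
After move 1: Rome -> Hanoi. Zoe is in Hanoi.
After move 2: Hanoi -> Rome. Zoe is in Rome.
After move 3: Rome -> Dublin. Zoe is in Dublin.
After move 4: Dublin -> Hanoi. Zoe is in Hanoi.
After move 5: Hanoi -> Rome. Zoe is in Rome.
After move 6: Rome -> Quito. Zoe is in Quito.
After move 7: Quito -> Rome. Zoe is in Rome.
After move 8: Rome -> Quito. Zoe is in Quito.
After move 9: Quito -> Hanoi. Zoe is in Hanoi.
After move 10: Hanoi -> Denver. Zoe is in Denver.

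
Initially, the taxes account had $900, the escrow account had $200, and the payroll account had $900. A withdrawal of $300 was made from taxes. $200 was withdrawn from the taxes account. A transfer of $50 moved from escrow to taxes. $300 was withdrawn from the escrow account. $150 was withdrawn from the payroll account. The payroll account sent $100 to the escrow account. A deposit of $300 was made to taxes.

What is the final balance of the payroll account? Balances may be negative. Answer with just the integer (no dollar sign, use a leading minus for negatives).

Tracking account balances step by step:
Start: taxes=900, escrow=200, payroll=900
Event 1 (withdraw 300 from taxes): taxes: 900 - 300 = 600. Balances: taxes=600, escrow=200, payroll=900
Event 2 (withdraw 200 from taxes): taxes: 600 - 200 = 400. Balances: taxes=400, escrow=200, payroll=900
Event 3 (transfer 50 escrow -> taxes): escrow: 200 - 50 = 150, taxes: 400 + 50 = 450. Balances: taxes=450, escrow=150, payroll=900
Event 4 (withdraw 300 from escrow): escrow: 150 - 300 = -150. Balances: taxes=450, escrow=-150, payroll=900
Event 5 (withdraw 150 from payroll): payroll: 900 - 150 = 750. Balances: taxes=450, escrow=-150, payroll=750
Event 6 (transfer 100 payroll -> escrow): payroll: 750 - 100 = 650, escrow: -150 + 100 = -50. Balances: taxes=450, escrow=-50, payroll=650
Event 7 (deposit 300 to taxes): taxes: 450 + 300 = 750. Balances: taxes=750, escrow=-50, payroll=650

Final balance of payroll: 650

Answer: 650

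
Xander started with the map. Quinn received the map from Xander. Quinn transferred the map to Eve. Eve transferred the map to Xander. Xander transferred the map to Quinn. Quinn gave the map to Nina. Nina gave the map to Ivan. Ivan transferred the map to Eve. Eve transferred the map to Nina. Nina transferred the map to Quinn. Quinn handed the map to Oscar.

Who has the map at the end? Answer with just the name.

Answer: Oscar

Derivation:
Tracking the map through each event:
Start: Xander has the map.
After event 1: Quinn has the map.
After event 2: Eve has the map.
After event 3: Xander has the map.
After event 4: Quinn has the map.
After event 5: Nina has the map.
After event 6: Ivan has the map.
After event 7: Eve has the map.
After event 8: Nina has the map.
After event 9: Quinn has the map.
After event 10: Oscar has the map.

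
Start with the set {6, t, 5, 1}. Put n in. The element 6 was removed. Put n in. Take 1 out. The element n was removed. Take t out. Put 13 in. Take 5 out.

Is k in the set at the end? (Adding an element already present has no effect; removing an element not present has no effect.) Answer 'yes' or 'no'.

Tracking the set through each operation:
Start: {1, 5, 6, t}
Event 1 (add n): added. Set: {1, 5, 6, n, t}
Event 2 (remove 6): removed. Set: {1, 5, n, t}
Event 3 (add n): already present, no change. Set: {1, 5, n, t}
Event 4 (remove 1): removed. Set: {5, n, t}
Event 5 (remove n): removed. Set: {5, t}
Event 6 (remove t): removed. Set: {5}
Event 7 (add 13): added. Set: {13, 5}
Event 8 (remove 5): removed. Set: {13}

Final set: {13} (size 1)
k is NOT in the final set.

Answer: no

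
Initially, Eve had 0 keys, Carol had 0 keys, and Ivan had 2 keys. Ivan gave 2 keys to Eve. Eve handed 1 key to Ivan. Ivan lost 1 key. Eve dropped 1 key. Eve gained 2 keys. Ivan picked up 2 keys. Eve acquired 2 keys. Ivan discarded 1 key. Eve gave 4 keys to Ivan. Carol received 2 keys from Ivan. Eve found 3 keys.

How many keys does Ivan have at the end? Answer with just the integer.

Answer: 3

Derivation:
Tracking counts step by step:
Start: Eve=0, Carol=0, Ivan=2
Event 1 (Ivan -> Eve, 2): Ivan: 2 -> 0, Eve: 0 -> 2. State: Eve=2, Carol=0, Ivan=0
Event 2 (Eve -> Ivan, 1): Eve: 2 -> 1, Ivan: 0 -> 1. State: Eve=1, Carol=0, Ivan=1
Event 3 (Ivan -1): Ivan: 1 -> 0. State: Eve=1, Carol=0, Ivan=0
Event 4 (Eve -1): Eve: 1 -> 0. State: Eve=0, Carol=0, Ivan=0
Event 5 (Eve +2): Eve: 0 -> 2. State: Eve=2, Carol=0, Ivan=0
Event 6 (Ivan +2): Ivan: 0 -> 2. State: Eve=2, Carol=0, Ivan=2
Event 7 (Eve +2): Eve: 2 -> 4. State: Eve=4, Carol=0, Ivan=2
Event 8 (Ivan -1): Ivan: 2 -> 1. State: Eve=4, Carol=0, Ivan=1
Event 9 (Eve -> Ivan, 4): Eve: 4 -> 0, Ivan: 1 -> 5. State: Eve=0, Carol=0, Ivan=5
Event 10 (Ivan -> Carol, 2): Ivan: 5 -> 3, Carol: 0 -> 2. State: Eve=0, Carol=2, Ivan=3
Event 11 (Eve +3): Eve: 0 -> 3. State: Eve=3, Carol=2, Ivan=3

Ivan's final count: 3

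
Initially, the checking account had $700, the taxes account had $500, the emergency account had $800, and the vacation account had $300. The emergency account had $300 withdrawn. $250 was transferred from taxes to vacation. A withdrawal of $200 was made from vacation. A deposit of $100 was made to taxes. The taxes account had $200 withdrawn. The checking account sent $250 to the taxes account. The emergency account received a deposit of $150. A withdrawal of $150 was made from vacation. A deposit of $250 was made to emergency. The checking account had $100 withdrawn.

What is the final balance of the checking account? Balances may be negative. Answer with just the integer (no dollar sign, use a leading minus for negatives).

Answer: 350

Derivation:
Tracking account balances step by step:
Start: checking=700, taxes=500, emergency=800, vacation=300
Event 1 (withdraw 300 from emergency): emergency: 800 - 300 = 500. Balances: checking=700, taxes=500, emergency=500, vacation=300
Event 2 (transfer 250 taxes -> vacation): taxes: 500 - 250 = 250, vacation: 300 + 250 = 550. Balances: checking=700, taxes=250, emergency=500, vacation=550
Event 3 (withdraw 200 from vacation): vacation: 550 - 200 = 350. Balances: checking=700, taxes=250, emergency=500, vacation=350
Event 4 (deposit 100 to taxes): taxes: 250 + 100 = 350. Balances: checking=700, taxes=350, emergency=500, vacation=350
Event 5 (withdraw 200 from taxes): taxes: 350 - 200 = 150. Balances: checking=700, taxes=150, emergency=500, vacation=350
Event 6 (transfer 250 checking -> taxes): checking: 700 - 250 = 450, taxes: 150 + 250 = 400. Balances: checking=450, taxes=400, emergency=500, vacation=350
Event 7 (deposit 150 to emergency): emergency: 500 + 150 = 650. Balances: checking=450, taxes=400, emergency=650, vacation=350
Event 8 (withdraw 150 from vacation): vacation: 350 - 150 = 200. Balances: checking=450, taxes=400, emergency=650, vacation=200
Event 9 (deposit 250 to emergency): emergency: 650 + 250 = 900. Balances: checking=450, taxes=400, emergency=900, vacation=200
Event 10 (withdraw 100 from checking): checking: 450 - 100 = 350. Balances: checking=350, taxes=400, emergency=900, vacation=200

Final balance of checking: 350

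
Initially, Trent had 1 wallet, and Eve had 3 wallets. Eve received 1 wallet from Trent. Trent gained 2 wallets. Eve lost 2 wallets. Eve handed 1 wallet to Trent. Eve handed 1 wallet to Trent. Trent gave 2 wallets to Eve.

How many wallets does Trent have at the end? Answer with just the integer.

Answer: 2

Derivation:
Tracking counts step by step:
Start: Trent=1, Eve=3
Event 1 (Trent -> Eve, 1): Trent: 1 -> 0, Eve: 3 -> 4. State: Trent=0, Eve=4
Event 2 (Trent +2): Trent: 0 -> 2. State: Trent=2, Eve=4
Event 3 (Eve -2): Eve: 4 -> 2. State: Trent=2, Eve=2
Event 4 (Eve -> Trent, 1): Eve: 2 -> 1, Trent: 2 -> 3. State: Trent=3, Eve=1
Event 5 (Eve -> Trent, 1): Eve: 1 -> 0, Trent: 3 -> 4. State: Trent=4, Eve=0
Event 6 (Trent -> Eve, 2): Trent: 4 -> 2, Eve: 0 -> 2. State: Trent=2, Eve=2

Trent's final count: 2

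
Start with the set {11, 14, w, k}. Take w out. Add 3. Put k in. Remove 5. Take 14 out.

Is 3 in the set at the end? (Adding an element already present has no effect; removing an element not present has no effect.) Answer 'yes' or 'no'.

Answer: yes

Derivation:
Tracking the set through each operation:
Start: {11, 14, k, w}
Event 1 (remove w): removed. Set: {11, 14, k}
Event 2 (add 3): added. Set: {11, 14, 3, k}
Event 3 (add k): already present, no change. Set: {11, 14, 3, k}
Event 4 (remove 5): not present, no change. Set: {11, 14, 3, k}
Event 5 (remove 14): removed. Set: {11, 3, k}

Final set: {11, 3, k} (size 3)
3 is in the final set.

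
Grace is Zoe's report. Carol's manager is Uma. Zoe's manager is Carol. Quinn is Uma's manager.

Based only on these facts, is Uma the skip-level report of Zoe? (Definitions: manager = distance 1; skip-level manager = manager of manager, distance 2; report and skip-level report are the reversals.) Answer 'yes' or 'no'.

Reconstructing the manager chain from the given facts:
  Quinn -> Uma -> Carol -> Zoe -> Grace
(each arrow means 'manager of the next')
Positions in the chain (0 = top):
  position of Quinn: 0
  position of Uma: 1
  position of Carol: 2
  position of Zoe: 3
  position of Grace: 4

Uma is at position 1, Zoe is at position 3; signed distance (j - i) = 2.
'skip-level report' requires j - i = -2. Actual distance is 2, so the relation does NOT hold.

Answer: no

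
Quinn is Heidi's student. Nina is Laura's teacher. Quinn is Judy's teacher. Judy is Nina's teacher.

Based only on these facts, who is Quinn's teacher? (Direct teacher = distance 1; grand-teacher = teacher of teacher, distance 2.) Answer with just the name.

Answer: Heidi

Derivation:
Reconstructing the teacher chain from the given facts:
  Heidi -> Quinn -> Judy -> Nina -> Laura
(each arrow means 'teacher of the next')
Positions in the chain (0 = top):
  position of Heidi: 0
  position of Quinn: 1
  position of Judy: 2
  position of Nina: 3
  position of Laura: 4

Quinn is at position 1; the teacher is 1 step up the chain, i.e. position 0: Heidi.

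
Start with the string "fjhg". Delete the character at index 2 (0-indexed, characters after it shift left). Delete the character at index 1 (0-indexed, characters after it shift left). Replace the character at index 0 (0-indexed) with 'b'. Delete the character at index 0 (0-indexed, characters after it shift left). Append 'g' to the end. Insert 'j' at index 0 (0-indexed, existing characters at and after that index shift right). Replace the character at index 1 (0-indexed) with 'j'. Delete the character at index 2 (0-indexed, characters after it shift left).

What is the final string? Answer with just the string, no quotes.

Answer: jj

Derivation:
Applying each edit step by step:
Start: "fjhg"
Op 1 (delete idx 2 = 'h'): "fjhg" -> "fjg"
Op 2 (delete idx 1 = 'j'): "fjg" -> "fg"
Op 3 (replace idx 0: 'f' -> 'b'): "fg" -> "bg"
Op 4 (delete idx 0 = 'b'): "bg" -> "g"
Op 5 (append 'g'): "g" -> "gg"
Op 6 (insert 'j' at idx 0): "gg" -> "jgg"
Op 7 (replace idx 1: 'g' -> 'j'): "jgg" -> "jjg"
Op 8 (delete idx 2 = 'g'): "jjg" -> "jj"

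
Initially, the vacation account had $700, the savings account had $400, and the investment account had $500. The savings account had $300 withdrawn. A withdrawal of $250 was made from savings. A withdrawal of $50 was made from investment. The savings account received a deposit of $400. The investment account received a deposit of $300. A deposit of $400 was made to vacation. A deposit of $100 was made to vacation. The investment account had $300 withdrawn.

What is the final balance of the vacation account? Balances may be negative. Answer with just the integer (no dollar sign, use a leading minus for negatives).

Answer: 1200

Derivation:
Tracking account balances step by step:
Start: vacation=700, savings=400, investment=500
Event 1 (withdraw 300 from savings): savings: 400 - 300 = 100. Balances: vacation=700, savings=100, investment=500
Event 2 (withdraw 250 from savings): savings: 100 - 250 = -150. Balances: vacation=700, savings=-150, investment=500
Event 3 (withdraw 50 from investment): investment: 500 - 50 = 450. Balances: vacation=700, savings=-150, investment=450
Event 4 (deposit 400 to savings): savings: -150 + 400 = 250. Balances: vacation=700, savings=250, investment=450
Event 5 (deposit 300 to investment): investment: 450 + 300 = 750. Balances: vacation=700, savings=250, investment=750
Event 6 (deposit 400 to vacation): vacation: 700 + 400 = 1100. Balances: vacation=1100, savings=250, investment=750
Event 7 (deposit 100 to vacation): vacation: 1100 + 100 = 1200. Balances: vacation=1200, savings=250, investment=750
Event 8 (withdraw 300 from investment): investment: 750 - 300 = 450. Balances: vacation=1200, savings=250, investment=450

Final balance of vacation: 1200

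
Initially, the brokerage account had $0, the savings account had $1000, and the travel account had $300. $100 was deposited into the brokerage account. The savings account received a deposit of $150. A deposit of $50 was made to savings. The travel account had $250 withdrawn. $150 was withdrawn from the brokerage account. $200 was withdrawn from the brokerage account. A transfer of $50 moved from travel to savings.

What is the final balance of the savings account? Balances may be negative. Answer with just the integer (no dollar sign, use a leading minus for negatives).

Tracking account balances step by step:
Start: brokerage=0, savings=1000, travel=300
Event 1 (deposit 100 to brokerage): brokerage: 0 + 100 = 100. Balances: brokerage=100, savings=1000, travel=300
Event 2 (deposit 150 to savings): savings: 1000 + 150 = 1150. Balances: brokerage=100, savings=1150, travel=300
Event 3 (deposit 50 to savings): savings: 1150 + 50 = 1200. Balances: brokerage=100, savings=1200, travel=300
Event 4 (withdraw 250 from travel): travel: 300 - 250 = 50. Balances: brokerage=100, savings=1200, travel=50
Event 5 (withdraw 150 from brokerage): brokerage: 100 - 150 = -50. Balances: brokerage=-50, savings=1200, travel=50
Event 6 (withdraw 200 from brokerage): brokerage: -50 - 200 = -250. Balances: brokerage=-250, savings=1200, travel=50
Event 7 (transfer 50 travel -> savings): travel: 50 - 50 = 0, savings: 1200 + 50 = 1250. Balances: brokerage=-250, savings=1250, travel=0

Final balance of savings: 1250

Answer: 1250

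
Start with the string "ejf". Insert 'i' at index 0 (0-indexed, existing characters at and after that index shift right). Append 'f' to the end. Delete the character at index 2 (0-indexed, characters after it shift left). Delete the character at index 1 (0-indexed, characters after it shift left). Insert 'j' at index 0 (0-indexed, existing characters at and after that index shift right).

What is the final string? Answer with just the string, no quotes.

Applying each edit step by step:
Start: "ejf"
Op 1 (insert 'i' at idx 0): "ejf" -> "iejf"
Op 2 (append 'f'): "iejf" -> "iejff"
Op 3 (delete idx 2 = 'j'): "iejff" -> "ieff"
Op 4 (delete idx 1 = 'e'): "ieff" -> "iff"
Op 5 (insert 'j' at idx 0): "iff" -> "jiff"

Answer: jiff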